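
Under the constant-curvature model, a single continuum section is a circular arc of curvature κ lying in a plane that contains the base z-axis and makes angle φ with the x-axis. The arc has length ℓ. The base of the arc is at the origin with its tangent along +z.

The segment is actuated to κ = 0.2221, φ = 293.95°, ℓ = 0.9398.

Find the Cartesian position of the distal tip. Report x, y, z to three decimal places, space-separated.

0.040 -0.089 0.933

θ = κ·ℓ = 0.2221 × 0.9398 = 0.20873 rad
ρ = (1 − cos θ)/κ = (1 − 0.97829)/0.2221 = 0.09773
z = sin θ / κ = 0.20722/0.2221 = 0.93299
x = ρ cos φ = 0.09773 × cos(293.95°) = 0.03967
y = ρ sin φ = 0.09773 × sin(293.95°) = -0.08931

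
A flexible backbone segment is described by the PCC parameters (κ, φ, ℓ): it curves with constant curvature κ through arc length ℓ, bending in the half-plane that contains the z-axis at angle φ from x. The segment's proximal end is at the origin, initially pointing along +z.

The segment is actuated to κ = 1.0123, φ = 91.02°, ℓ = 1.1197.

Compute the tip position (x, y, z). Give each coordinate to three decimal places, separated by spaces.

-0.010 0.569 0.895

θ = κ·ℓ = 1.0123 × 1.1197 = 1.13347 rad
ρ = (1 − cos θ)/κ = (1 − 0.42352)/1.0123 = 0.56948
z = sin θ / κ = 0.90589/1.0123 = 0.89488
x = ρ cos φ = 0.56948 × cos(91.02°) = -0.01014
y = ρ sin φ = 0.56948 × sin(91.02°) = 0.56939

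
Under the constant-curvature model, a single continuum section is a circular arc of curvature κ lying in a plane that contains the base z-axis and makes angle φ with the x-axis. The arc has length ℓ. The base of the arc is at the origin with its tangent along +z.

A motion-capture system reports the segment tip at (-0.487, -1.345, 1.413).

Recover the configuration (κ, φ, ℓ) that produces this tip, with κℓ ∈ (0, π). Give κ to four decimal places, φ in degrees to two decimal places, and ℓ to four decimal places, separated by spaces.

0.7077 250.10 2.2370

ρ = √(x²+y²) = √(-0.487² + -1.345²) = 1.43045
φ = atan2(y, x) mod 360° = atan2(-1.345, -0.487) = 250.0956°
|p|² = ρ² + z² = 1.43045² + 1.413² = 4.04276
κ = 2ρ / |p|² = 2×1.43045 / 4.04276 = 0.70766
θ = 2·atan2(ρ, z) = 2·atan2(1.43045, 1.413) = 1.58307 rad
ℓ = θ/κ = 1.58307/0.70766 = 2.23705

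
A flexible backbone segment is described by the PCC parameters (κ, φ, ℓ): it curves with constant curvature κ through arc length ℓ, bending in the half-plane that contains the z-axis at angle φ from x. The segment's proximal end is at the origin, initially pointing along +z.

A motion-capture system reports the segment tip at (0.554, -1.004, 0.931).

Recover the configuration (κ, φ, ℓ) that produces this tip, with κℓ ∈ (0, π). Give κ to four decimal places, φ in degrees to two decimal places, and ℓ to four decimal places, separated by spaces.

ρ = √(x²+y²) = √(0.554² + -1.004²) = 1.14670
φ = atan2(y, x) mod 360° = atan2(-1.004, 0.554) = 298.8896°
|p|² = ρ² + z² = 1.14670² + 0.931² = 2.18169
κ = 2ρ / |p|² = 2×1.14670 / 2.18169 = 1.05121
θ = 2·atan2(ρ, z) = 2·atan2(1.14670, 0.931) = 1.77769 rad
ℓ = θ/κ = 1.77769/1.05121 = 1.69110

1.0512 298.89 1.6911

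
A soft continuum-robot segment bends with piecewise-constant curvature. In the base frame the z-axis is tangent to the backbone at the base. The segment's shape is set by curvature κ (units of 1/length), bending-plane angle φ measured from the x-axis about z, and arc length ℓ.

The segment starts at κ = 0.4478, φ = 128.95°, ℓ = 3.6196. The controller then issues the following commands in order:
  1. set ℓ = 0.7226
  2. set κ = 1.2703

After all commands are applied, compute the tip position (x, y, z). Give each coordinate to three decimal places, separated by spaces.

initial: κ=0.4478, φ=128.95°, ℓ=3.6196
cmd 1: set ℓ=0.7226 → (κ,φ,ℓ)=(0.4478,128.95°,0.7226) → tip=(-0.0729,0.0901,0.7101)
cmd 2: set κ=1.2703 → (κ,φ,ℓ)=(1.2703,128.95°,0.7226) → tip=(-0.1943,0.2403,0.6253)

-0.194 0.240 0.625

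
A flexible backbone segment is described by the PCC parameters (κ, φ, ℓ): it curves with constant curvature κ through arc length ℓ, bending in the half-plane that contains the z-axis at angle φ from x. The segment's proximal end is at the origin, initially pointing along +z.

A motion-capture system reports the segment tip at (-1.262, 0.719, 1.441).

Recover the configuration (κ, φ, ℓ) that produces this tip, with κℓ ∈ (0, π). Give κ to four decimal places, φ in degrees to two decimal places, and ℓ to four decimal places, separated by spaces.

ρ = √(x²+y²) = √(-1.262² + 0.719²) = 1.45245
φ = atan2(y, x) mod 360° = atan2(0.719, -1.262) = 150.3285°
|p|² = ρ² + z² = 1.45245² + 1.441² = 4.18609
κ = 2ρ / |p|² = 2×1.45245 / 4.18609 = 0.69394
θ = 2·atan2(ρ, z) = 2·atan2(1.45245, 1.441) = 1.57871 rad
ℓ = θ/κ = 1.57871/0.69394 = 2.27499

0.6939 150.33 2.2750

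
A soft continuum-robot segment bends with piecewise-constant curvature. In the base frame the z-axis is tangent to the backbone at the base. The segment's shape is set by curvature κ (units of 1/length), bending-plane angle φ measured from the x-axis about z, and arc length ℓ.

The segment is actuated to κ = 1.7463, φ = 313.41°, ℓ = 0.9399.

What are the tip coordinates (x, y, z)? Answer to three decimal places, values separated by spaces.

θ = κ·ℓ = 1.7463 × 0.9399 = 1.64135 rad
ρ = (1 − cos θ)/κ = (1 − -0.07049)/1.7463 = 0.61301
z = sin θ / κ = 0.99751/1.7463 = 0.57121
x = ρ cos φ = 0.61301 × cos(313.41°) = 0.42127
y = ρ sin φ = 0.61301 × sin(313.41°) = -0.44532

0.421 -0.445 0.571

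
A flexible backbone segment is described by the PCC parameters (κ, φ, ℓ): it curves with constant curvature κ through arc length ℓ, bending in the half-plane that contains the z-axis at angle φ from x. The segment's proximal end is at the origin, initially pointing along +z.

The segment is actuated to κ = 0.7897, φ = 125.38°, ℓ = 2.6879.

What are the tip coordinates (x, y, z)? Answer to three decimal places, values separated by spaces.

-1.118 1.574 1.078

θ = κ·ℓ = 0.7897 × 2.6879 = 2.12263 rad
ρ = (1 − cos θ)/κ = (1 − -0.52425)/0.7897 = 1.93017
z = sin θ / κ = 0.85156/0.7897 = 1.07834
x = ρ cos φ = 1.93017 × cos(125.38°) = -1.11756
y = ρ sin φ = 1.93017 × sin(125.38°) = 1.57372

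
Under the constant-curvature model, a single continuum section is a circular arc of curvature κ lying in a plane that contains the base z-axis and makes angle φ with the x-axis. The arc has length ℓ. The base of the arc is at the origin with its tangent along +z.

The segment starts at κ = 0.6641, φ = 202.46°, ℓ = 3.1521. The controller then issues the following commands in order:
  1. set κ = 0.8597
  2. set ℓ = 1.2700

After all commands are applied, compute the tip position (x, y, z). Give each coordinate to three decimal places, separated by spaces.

initial: κ=0.6641, φ=202.46°, ℓ=3.1521
cmd 1: set κ=0.8597 → (κ,φ,ℓ)=(0.8597,202.46°,3.1521) → tip=(-2.0513,-0.8480,0.4867)
cmd 2: set ℓ=1.2700 → (κ,φ,ℓ)=(0.8597,202.46°,1.2700) → tip=(-0.5795,-0.2396,1.0323)

-0.580 -0.240 1.032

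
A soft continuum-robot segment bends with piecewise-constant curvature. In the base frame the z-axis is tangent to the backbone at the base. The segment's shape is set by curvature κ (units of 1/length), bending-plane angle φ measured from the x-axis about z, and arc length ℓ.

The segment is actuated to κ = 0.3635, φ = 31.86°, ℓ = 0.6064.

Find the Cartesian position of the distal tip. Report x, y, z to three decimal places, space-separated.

θ = κ·ℓ = 0.3635 × 0.6064 = 0.22043 rad
ρ = (1 − cos θ)/κ = (1 − 0.97580)/0.3635 = 0.06656
z = sin θ / κ = 0.21865/0.3635 = 0.60150
x = ρ cos φ = 0.06656 × cos(31.86°) = 0.05653
y = ρ sin φ = 0.06656 × sin(31.86°) = 0.03514

0.057 0.035 0.602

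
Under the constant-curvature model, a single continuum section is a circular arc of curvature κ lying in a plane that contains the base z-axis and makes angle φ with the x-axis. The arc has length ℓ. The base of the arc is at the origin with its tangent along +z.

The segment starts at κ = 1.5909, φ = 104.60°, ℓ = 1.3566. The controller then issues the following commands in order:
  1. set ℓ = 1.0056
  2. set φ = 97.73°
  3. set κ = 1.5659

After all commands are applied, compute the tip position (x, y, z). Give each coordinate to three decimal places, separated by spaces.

-0.086 0.635 0.639

initial: κ=1.5909, φ=104.60°, ℓ=1.3566
cmd 1: set ℓ=1.0056 → (κ,φ,ℓ)=(1.5909,104.60°,1.0056) → tip=(-0.1630,0.6259,0.6283)
cmd 2: set φ=97.73° → (κ,φ,ℓ)=(1.5909,97.73°,1.0056) → tip=(-0.0870,0.6409,0.6283)
cmd 3: set κ=1.5659 → (κ,φ,ℓ)=(1.5659,97.73°,1.0056) → tip=(-0.0862,0.6353,0.6386)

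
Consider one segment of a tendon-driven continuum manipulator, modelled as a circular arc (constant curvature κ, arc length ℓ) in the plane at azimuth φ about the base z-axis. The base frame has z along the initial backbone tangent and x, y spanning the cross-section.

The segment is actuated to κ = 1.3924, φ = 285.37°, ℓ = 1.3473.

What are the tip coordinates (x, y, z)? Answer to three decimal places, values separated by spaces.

0.248 -0.901 0.685

θ = κ·ℓ = 1.3924 × 1.3473 = 1.87598 rad
ρ = (1 − cos θ)/κ = (1 − -0.30047)/1.3924 = 0.93398
z = sin θ / κ = 0.95379/1.3924 = 0.68500
x = ρ cos φ = 0.93398 × cos(285.37°) = 0.24755
y = ρ sin φ = 0.93398 × sin(285.37°) = -0.90057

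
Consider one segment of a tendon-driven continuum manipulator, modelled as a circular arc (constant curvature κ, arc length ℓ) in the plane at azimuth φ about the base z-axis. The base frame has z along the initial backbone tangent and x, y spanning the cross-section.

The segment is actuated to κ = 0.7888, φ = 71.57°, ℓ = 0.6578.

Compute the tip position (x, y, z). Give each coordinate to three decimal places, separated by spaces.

0.053 0.158 0.629

θ = κ·ℓ = 0.7888 × 0.6578 = 0.51887 rad
ρ = (1 − cos θ)/κ = (1 − 0.86838)/0.7888 = 0.16686
z = sin θ / κ = 0.49590/0.7888 = 0.62868
x = ρ cos φ = 0.16686 × cos(71.57°) = 0.05275
y = ρ sin φ = 0.16686 × sin(71.57°) = 0.15830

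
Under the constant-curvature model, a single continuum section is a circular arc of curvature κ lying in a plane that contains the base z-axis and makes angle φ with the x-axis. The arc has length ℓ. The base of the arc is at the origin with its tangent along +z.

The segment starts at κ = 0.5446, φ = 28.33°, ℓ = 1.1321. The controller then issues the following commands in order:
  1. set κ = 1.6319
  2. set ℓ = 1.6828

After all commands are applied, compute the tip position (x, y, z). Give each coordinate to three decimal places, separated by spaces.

1.037 0.559 0.236

initial: κ=0.5446, φ=28.33°, ℓ=1.1321
cmd 1: set κ=1.6319 → (κ,φ,ℓ)=(1.6319,28.33°,1.1321) → tip=(0.6867,0.3702,0.5895)
cmd 2: set ℓ=1.6828 → (κ,φ,ℓ)=(1.6319,28.33°,1.6828) → tip=(1.0372,0.5592,0.2360)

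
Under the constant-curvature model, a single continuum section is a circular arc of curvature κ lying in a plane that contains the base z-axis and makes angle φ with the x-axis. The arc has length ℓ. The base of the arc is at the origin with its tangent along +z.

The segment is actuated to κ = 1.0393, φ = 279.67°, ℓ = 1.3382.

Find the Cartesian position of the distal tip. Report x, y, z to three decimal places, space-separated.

0.133 -0.779 0.947

θ = κ·ℓ = 1.0393 × 1.3382 = 1.39079 rad
ρ = (1 − cos θ)/κ = (1 − 0.17903)/1.0393 = 0.78992
z = sin θ / κ = 0.98384/1.0393 = 0.94664
x = ρ cos φ = 0.78992 × cos(279.67°) = 0.13269
y = ρ sin φ = 0.78992 × sin(279.67°) = -0.77870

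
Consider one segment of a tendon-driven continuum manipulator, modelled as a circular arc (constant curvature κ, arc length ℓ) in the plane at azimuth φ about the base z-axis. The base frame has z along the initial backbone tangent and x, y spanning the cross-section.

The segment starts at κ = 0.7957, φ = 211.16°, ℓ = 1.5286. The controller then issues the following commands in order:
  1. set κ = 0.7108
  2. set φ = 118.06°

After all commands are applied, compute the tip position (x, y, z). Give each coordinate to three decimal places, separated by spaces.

initial: κ=0.7957, φ=211.16°, ℓ=1.5286
cmd 1: set κ=0.7108 → (κ,φ,ℓ)=(0.7108,211.16°,1.5286) → tip=(-0.6434,-0.3890,1.2451)
cmd 2: set φ=118.06° → (κ,φ,ℓ)=(0.7108,118.06°,1.5286) → tip=(-0.3537,0.6635,1.2451)

-0.354 0.664 1.245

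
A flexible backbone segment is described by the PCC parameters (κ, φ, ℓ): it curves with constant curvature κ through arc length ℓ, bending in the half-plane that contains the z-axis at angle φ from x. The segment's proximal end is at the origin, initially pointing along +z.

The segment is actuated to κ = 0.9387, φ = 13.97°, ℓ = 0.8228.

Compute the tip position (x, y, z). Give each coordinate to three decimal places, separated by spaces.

θ = κ·ℓ = 0.9387 × 0.8228 = 0.77236 rad
ρ = (1 − cos θ)/κ = (1 − 0.71626)/0.9387 = 0.30226
z = sin θ / κ = 0.69783/0.9387 = 0.74340
x = ρ cos φ = 0.30226 × cos(13.97°) = 0.29332
y = ρ sin φ = 0.30226 × sin(13.97°) = 0.07297

0.293 0.073 0.743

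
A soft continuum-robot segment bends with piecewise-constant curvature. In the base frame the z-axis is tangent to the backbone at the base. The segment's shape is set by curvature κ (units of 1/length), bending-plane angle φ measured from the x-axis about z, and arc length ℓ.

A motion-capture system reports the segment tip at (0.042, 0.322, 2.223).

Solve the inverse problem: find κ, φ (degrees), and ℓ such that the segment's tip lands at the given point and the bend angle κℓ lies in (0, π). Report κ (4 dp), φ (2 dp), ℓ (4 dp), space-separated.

ρ = √(x²+y²) = √(0.042² + 0.322²) = 0.32473
φ = atan2(y, x) mod 360° = atan2(0.322, 0.042) = 82.5686°
|p|² = ρ² + z² = 0.32473² + 2.223² = 5.04718
κ = 2ρ / |p|² = 2×0.32473 / 5.04718 = 0.12868
θ = 2·atan2(ρ, z) = 2·atan2(0.32473, 2.223) = 0.29010 rad
ℓ = θ/κ = 0.29010/0.12868 = 2.25449

0.1287 82.57 2.2545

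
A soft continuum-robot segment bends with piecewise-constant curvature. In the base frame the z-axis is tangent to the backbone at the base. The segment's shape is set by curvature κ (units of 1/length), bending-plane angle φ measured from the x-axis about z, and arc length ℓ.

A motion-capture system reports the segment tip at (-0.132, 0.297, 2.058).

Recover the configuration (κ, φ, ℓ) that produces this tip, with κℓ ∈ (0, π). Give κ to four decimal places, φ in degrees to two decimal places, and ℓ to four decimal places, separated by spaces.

0.1497 113.96 2.0920

ρ = √(x²+y²) = √(-0.132² + 0.297²) = 0.32501
φ = atan2(y, x) mod 360° = atan2(0.297, -0.132) = 113.9625°
|p|² = ρ² + z² = 0.32501² + 2.058² = 4.34100
κ = 2ρ / |p|² = 2×0.32501 / 4.34100 = 0.14974
θ = 2·atan2(ρ, z) = 2·atan2(0.32501, 2.058) = 0.31327 rad
ℓ = θ/κ = 0.31327/0.14974 = 2.09205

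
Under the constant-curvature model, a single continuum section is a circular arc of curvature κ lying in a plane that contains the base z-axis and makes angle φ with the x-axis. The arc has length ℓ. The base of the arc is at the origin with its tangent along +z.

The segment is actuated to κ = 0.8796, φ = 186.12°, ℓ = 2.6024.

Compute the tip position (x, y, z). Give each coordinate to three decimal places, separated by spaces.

θ = κ·ℓ = 0.8796 × 2.6024 = 2.28907 rad
ρ = (1 − cos θ)/κ = (1 − -0.65809)/0.8796 = 1.88505
z = sin θ / κ = 0.75294/0.8796 = 0.85601
x = ρ cos φ = 1.88505 × cos(186.12°) = -1.87430
y = ρ sin φ = 1.88505 × sin(186.12°) = -0.20097

-1.874 -0.201 0.856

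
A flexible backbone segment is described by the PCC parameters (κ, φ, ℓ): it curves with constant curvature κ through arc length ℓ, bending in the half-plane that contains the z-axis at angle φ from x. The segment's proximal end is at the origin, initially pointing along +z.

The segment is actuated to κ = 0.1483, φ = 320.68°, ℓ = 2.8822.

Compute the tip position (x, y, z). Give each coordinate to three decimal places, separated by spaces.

0.469 -0.384 2.795

θ = κ·ℓ = 0.1483 × 2.8822 = 0.42743 rad
ρ = (1 − cos θ)/κ = (1 − 0.91003)/0.1483 = 0.60665
z = sin θ / κ = 0.41453/0.1483 = 2.79524
x = ρ cos φ = 0.60665 × cos(320.68°) = 0.46932
y = ρ sin φ = 0.60665 × sin(320.68°) = -0.38440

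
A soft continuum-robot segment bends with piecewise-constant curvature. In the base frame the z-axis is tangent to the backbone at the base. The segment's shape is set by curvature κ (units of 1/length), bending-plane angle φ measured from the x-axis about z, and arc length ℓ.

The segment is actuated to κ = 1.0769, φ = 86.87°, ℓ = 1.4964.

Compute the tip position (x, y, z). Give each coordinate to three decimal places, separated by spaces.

θ = κ·ℓ = 1.0769 × 1.4964 = 1.61147 rad
ρ = (1 − cos θ)/κ = (1 − -0.04067)/1.0769 = 0.96635
z = sin θ / κ = 0.99917/1.0769 = 0.92782
x = ρ cos φ = 0.96635 × cos(86.87°) = 0.05276
y = ρ sin φ = 0.96635 × sin(86.87°) = 0.96491

0.053 0.965 0.928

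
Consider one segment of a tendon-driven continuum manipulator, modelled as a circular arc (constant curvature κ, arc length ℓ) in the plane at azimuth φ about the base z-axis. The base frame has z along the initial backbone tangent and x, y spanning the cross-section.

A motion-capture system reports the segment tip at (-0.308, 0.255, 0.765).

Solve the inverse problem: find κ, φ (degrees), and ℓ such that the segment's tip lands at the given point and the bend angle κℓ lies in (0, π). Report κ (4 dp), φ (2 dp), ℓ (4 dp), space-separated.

ρ = √(x²+y²) = √(-0.308² + 0.255²) = 0.39986
φ = atan2(y, x) mod 360° = atan2(0.255, -0.308) = 140.3779°
|p|² = ρ² + z² = 0.39986² + 0.765² = 0.74511
κ = 2ρ / |p|² = 2×0.39986 / 0.74511 = 1.07329
θ = 2·atan2(ρ, z) = 2·atan2(0.39986, 0.765) = 0.96328 rad
ℓ = θ/κ = 0.96328/1.07329 = 0.89750

1.0733 140.38 0.8975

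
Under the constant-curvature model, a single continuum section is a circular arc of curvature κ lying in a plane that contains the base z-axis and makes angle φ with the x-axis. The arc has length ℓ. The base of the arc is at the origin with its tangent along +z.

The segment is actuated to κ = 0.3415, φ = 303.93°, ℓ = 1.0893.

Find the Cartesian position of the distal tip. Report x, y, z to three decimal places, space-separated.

θ = κ·ℓ = 0.3415 × 1.0893 = 0.37200 rad
ρ = (1 − cos θ)/κ = (1 − 0.93160)/0.3415 = 0.20028
z = sin θ / κ = 0.36348/0.3415 = 1.06435
x = ρ cos φ = 0.20028 × cos(303.93°) = 0.11179
y = ρ sin φ = 0.20028 × sin(303.93°) = -0.16618

0.112 -0.166 1.064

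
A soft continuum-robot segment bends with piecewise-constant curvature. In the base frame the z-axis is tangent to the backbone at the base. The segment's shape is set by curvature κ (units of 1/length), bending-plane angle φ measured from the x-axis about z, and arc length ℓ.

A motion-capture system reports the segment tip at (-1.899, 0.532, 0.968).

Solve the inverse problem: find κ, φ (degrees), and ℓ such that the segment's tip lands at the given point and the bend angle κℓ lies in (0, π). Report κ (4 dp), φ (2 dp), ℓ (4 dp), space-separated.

0.8172 164.35 2.7275

ρ = √(x²+y²) = √(-1.899² + 0.532²) = 1.97211
φ = atan2(y, x) mod 360° = atan2(0.532, -1.899) = 164.3499°
|p|² = ρ² + z² = 1.97211² + 0.968² = 4.82625
κ = 2ρ / |p|² = 2×1.97211 / 4.82625 = 0.81724
θ = 2·atan2(ρ, z) = 2·atan2(1.97211, 0.968) = 2.22900 rad
ℓ = θ/κ = 2.22900/0.81724 = 2.72746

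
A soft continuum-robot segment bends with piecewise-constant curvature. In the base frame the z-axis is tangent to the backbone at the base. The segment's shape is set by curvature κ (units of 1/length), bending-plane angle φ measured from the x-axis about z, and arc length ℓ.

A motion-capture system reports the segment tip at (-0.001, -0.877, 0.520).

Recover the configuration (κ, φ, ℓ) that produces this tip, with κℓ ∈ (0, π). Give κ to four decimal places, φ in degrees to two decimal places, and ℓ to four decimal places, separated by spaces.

ρ = √(x²+y²) = √(-0.001² + -0.877²) = 0.87700
φ = atan2(y, x) mod 360° = atan2(-0.877, -0.001) = 269.9347°
|p|² = ρ² + z² = 0.87700² + 0.520² = 1.03953
κ = 2ρ / |p|² = 2×0.87700 / 1.03953 = 1.68730
θ = 2·atan2(ρ, z) = 2·atan2(0.87700, 0.520) = 2.07118 rad
ℓ = θ/κ = 2.07118/1.68730 = 1.22751

1.6873 269.93 1.2275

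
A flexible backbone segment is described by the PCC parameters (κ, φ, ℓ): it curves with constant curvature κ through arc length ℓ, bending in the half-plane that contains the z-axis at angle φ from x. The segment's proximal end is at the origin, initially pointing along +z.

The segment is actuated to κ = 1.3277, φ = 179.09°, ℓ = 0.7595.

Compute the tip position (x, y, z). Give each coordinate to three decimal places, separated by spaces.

-0.352 0.006 0.637

θ = κ·ℓ = 1.3277 × 0.7595 = 1.00839 rad
ρ = (1 − cos θ)/κ = (1 − 0.53322)/1.3277 = 0.35157
z = sin θ / κ = 0.84597/1.3277 = 0.63717
x = ρ cos φ = 0.35157 × cos(179.09°) = -0.35152
y = ρ sin φ = 0.35157 × sin(179.09°) = 0.00558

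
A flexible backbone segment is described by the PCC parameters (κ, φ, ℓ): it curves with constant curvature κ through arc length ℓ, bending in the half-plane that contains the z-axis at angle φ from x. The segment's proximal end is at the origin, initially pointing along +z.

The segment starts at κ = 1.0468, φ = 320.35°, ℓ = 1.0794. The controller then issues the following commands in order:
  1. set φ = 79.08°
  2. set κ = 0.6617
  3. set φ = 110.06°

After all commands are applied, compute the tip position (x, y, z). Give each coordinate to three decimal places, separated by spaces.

-0.127 0.347 0.990

initial: κ=1.0468, φ=320.35°, ℓ=1.0794
cmd 1: set φ=79.08° → (κ,φ,ℓ)=(1.0468,79.08°,1.0794) → tip=(0.1037,0.5377,0.8639)
cmd 2: set κ=0.6617 → (κ,φ,ℓ)=(0.6617,79.08°,1.0794) → tip=(0.0700,0.3627,0.9899)
cmd 3: set φ=110.06° → (κ,φ,ℓ)=(0.6617,110.06°,1.0794) → tip=(-0.1267,0.3470,0.9899)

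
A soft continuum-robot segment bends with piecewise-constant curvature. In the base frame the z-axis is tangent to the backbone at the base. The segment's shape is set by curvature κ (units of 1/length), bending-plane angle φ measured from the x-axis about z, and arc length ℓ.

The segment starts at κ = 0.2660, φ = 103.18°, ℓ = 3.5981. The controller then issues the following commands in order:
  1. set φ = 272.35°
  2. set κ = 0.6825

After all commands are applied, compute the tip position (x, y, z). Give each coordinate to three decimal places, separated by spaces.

initial: κ=0.2660, φ=103.18°, ℓ=3.5981
cmd 1: set φ=272.35° → (κ,φ,ℓ)=(0.2660,272.35°,3.5981) → tip=(0.0654,-1.5930,3.0734)
cmd 2: set κ=0.6825 → (κ,φ,ℓ)=(0.6825,272.35°,3.5981) → tip=(0.1066,-2.5969,0.9280)

0.107 -2.597 0.928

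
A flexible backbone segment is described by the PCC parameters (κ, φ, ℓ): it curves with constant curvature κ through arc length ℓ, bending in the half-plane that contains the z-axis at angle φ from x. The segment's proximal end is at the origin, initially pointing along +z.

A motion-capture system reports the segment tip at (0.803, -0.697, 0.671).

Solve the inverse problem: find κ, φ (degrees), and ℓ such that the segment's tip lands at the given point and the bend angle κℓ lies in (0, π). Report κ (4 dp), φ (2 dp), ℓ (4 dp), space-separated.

ρ = √(x²+y²) = √(0.803² + -0.697²) = 1.06331
φ = atan2(y, x) mod 360° = atan2(-0.697, 0.803) = 319.0422°
|p|² = ρ² + z² = 1.06331² + 0.671² = 1.58086
κ = 2ρ / |p|² = 2×1.06331 / 1.58086 = 1.34522
θ = 2·atan2(ρ, z) = 2·atan2(1.06331, 0.671) = 2.01571 rad
ℓ = θ/κ = 2.01571/1.34522 = 1.49842

1.3452 319.04 1.4984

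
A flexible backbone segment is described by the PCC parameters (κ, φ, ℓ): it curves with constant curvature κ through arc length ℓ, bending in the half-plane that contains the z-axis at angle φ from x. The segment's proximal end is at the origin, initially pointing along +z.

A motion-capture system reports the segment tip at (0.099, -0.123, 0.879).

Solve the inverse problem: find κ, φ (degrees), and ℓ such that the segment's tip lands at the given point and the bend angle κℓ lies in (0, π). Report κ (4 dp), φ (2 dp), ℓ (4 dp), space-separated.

ρ = √(x²+y²) = √(0.099² + -0.123²) = 0.15789
φ = atan2(y, x) mod 360° = atan2(-0.123, 0.099) = 308.8298°
|p|² = ρ² + z² = 0.15789² + 0.879² = 0.79757
κ = 2ρ / |p|² = 2×0.15789 / 0.79757 = 0.39593
θ = 2·atan2(ρ, z) = 2·atan2(0.15789, 0.879) = 0.35546 rad
ℓ = θ/κ = 0.35546/0.39593 = 0.89779

0.3959 308.83 0.8978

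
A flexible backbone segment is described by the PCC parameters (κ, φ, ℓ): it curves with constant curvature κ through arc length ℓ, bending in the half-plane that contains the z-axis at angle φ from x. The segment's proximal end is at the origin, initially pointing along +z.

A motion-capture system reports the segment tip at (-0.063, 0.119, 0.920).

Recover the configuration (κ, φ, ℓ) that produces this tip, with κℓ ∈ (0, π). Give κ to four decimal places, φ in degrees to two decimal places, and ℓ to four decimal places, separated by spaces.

0.3115 117.90 0.9331

ρ = √(x²+y²) = √(-0.063² + 0.119²) = 0.13465
φ = atan2(y, x) mod 360° = atan2(0.119, -0.063) = 117.8973°
|p|² = ρ² + z² = 0.13465² + 0.920² = 0.86453
κ = 2ρ / |p|² = 2×0.13465 / 0.86453 = 0.31149
θ = 2·atan2(ρ, z) = 2·atan2(0.13465, 0.920) = 0.29065 rad
ℓ = θ/κ = 0.29065/0.31149 = 0.93308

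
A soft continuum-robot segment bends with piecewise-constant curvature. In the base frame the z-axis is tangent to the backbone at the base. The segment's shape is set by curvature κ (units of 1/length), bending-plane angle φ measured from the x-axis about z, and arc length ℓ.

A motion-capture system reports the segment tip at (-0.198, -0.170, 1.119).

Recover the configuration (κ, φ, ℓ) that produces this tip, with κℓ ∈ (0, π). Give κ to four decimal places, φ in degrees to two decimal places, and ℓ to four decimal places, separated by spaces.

0.3953 220.65 1.1591

ρ = √(x²+y²) = √(-0.198² + -0.170²) = 0.26097
φ = atan2(y, x) mod 360° = atan2(-0.170, -0.198) = 220.6489°
|p|² = ρ² + z² = 0.26097² + 1.119² = 1.32027
κ = 2ρ / |p|² = 2×0.26097 / 1.32027 = 0.39533
θ = 2·atan2(ρ, z) = 2·atan2(0.26097, 1.119) = 0.45824 rad
ℓ = θ/κ = 0.45824/0.39533 = 1.15914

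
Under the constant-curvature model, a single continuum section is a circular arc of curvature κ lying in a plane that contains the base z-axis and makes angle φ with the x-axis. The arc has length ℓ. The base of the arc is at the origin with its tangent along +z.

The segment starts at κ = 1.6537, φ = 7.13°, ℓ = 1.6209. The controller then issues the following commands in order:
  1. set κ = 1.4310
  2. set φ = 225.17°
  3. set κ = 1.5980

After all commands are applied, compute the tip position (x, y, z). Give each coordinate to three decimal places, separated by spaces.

initial: κ=1.6537, φ=7.13°, ℓ=1.6209
cmd 1: set κ=1.4310 → (κ,φ,ℓ)=(1.4310,7.13°,1.6209) → tip=(1.1654,0.1458,0.5119)
cmd 2: set φ=225.17° → (κ,φ,ℓ)=(1.4310,225.17°,1.6209) → tip=(-0.8280,-0.8330,0.5119)
cmd 3: set κ=1.5980 → (κ,φ,ℓ)=(1.5980,225.17°,1.6209) → tip=(-0.8170,-0.8218,0.3278)

-0.817 -0.822 0.328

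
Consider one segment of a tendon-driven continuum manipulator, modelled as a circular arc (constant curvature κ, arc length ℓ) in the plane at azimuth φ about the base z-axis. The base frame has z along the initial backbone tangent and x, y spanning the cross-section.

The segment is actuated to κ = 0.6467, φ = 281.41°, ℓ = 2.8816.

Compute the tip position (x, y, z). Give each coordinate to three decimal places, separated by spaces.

0.394 -1.953 1.481

θ = κ·ℓ = 0.6467 × 2.8816 = 1.86353 rad
ρ = (1 − cos θ)/κ = (1 − -0.28857)/0.6467 = 1.99253
z = sin θ / κ = 0.95746/0.6467 = 1.48053
x = ρ cos φ = 1.99253 × cos(281.41°) = 0.39418
y = ρ sin φ = 1.99253 × sin(281.41°) = -1.95315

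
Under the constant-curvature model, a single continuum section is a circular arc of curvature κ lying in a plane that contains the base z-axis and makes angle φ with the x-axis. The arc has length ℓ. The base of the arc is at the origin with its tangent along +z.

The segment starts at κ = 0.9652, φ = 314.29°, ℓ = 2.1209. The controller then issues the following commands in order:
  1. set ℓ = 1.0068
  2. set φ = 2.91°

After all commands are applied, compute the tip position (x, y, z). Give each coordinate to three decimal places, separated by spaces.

initial: κ=0.9652, φ=314.29°, ℓ=2.1209
cmd 1: set ℓ=1.0068 → (κ,φ,ℓ)=(0.9652,314.29°,1.0068) → tip=(0.3155,-0.3235,0.8557)
cmd 2: set φ=2.91° → (κ,φ,ℓ)=(0.9652,2.91°,1.0068) → tip=(0.4513,0.0229,0.8557)

0.451 0.023 0.856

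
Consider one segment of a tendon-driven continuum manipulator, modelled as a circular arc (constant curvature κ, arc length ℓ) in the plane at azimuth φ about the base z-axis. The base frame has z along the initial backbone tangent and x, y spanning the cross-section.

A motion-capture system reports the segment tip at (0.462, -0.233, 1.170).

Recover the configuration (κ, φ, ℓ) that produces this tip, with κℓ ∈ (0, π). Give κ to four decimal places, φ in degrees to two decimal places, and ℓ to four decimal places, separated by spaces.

ρ = √(x²+y²) = √(0.462² + -0.233²) = 0.51743
φ = atan2(y, x) mod 360° = atan2(-0.233, 0.462) = 333.2369°
|p|² = ρ² + z² = 0.51743² + 1.170² = 1.63663
κ = 2ρ / |p|² = 2×0.51743 / 1.63663 = 0.63231
θ = 2·atan2(ρ, z) = 2·atan2(0.51743, 1.170) = 0.83278 rad
ℓ = θ/κ = 0.83278/0.63231 = 1.31704

0.6323 333.24 1.3170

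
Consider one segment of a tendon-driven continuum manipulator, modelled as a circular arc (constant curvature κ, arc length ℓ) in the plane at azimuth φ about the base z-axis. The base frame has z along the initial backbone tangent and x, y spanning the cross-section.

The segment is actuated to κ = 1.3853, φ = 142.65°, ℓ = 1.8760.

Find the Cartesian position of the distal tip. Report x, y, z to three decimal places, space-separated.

θ = κ·ℓ = 1.3853 × 1.8760 = 2.59882 rad
ρ = (1 − cos θ)/κ = (1 − -0.85628)/1.3853 = 1.33999
z = sin θ / κ = 0.51651/1.3853 = 0.37285
x = ρ cos φ = 1.33999 × cos(142.65°) = -1.06521
y = ρ sin φ = 1.33999 × sin(142.65°) = 0.81295

-1.065 0.813 0.373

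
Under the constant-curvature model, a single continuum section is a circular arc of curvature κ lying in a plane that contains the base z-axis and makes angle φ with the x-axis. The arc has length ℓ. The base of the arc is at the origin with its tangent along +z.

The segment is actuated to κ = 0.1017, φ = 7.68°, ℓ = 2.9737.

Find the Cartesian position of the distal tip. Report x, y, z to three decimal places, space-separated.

θ = κ·ℓ = 0.1017 × 2.9737 = 0.30243 rad
ρ = (1 − cos θ)/κ = (1 − 0.95462)/0.1017 = 0.44624
z = sin θ / κ = 0.29784/0.1017 = 2.92858
x = ρ cos φ = 0.44624 × cos(7.68°) = 0.44224
y = ρ sin φ = 0.44624 × sin(7.68°) = 0.05964

0.442 0.060 2.929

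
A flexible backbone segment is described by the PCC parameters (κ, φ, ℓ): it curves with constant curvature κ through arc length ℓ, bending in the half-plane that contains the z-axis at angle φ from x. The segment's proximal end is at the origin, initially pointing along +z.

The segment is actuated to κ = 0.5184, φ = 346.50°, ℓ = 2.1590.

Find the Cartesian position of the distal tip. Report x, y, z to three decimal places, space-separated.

1.057 -0.254 1.736

θ = κ·ℓ = 0.5184 × 2.1590 = 1.11923 rad
ρ = (1 − cos θ)/κ = (1 − 0.43638)/0.5184 = 1.08723
z = sin θ / κ = 0.89976/0.5184 = 1.73565
x = ρ cos φ = 1.08723 × cos(346.50°) = 1.05719
y = ρ sin φ = 1.08723 × sin(346.50°) = -0.25381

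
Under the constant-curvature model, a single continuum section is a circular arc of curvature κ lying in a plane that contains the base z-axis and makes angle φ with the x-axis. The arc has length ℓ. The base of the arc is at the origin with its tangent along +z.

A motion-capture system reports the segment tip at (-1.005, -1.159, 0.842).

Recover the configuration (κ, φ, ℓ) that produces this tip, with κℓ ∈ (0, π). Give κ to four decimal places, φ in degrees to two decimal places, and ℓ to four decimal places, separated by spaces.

ρ = √(x²+y²) = √(-1.005² + -1.159²) = 1.53405
φ = atan2(y, x) mod 360° = atan2(-1.159, -1.005) = 229.0706°
|p|² = ρ² + z² = 1.53405² + 0.842² = 3.06227
κ = 2ρ / |p|² = 2×1.53405 / 3.06227 = 1.00190
θ = 2·atan2(ρ, z) = 2·atan2(1.53405, 0.842) = 2.13764 rad
ℓ = θ/κ = 2.13764/1.00190 = 2.13358

1.0019 229.07 2.1336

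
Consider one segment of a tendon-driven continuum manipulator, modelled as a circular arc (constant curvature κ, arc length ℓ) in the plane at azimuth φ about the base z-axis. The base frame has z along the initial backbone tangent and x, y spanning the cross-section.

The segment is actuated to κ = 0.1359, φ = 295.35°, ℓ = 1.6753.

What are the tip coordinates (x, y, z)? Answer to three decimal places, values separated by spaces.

θ = κ·ℓ = 0.1359 × 1.6753 = 0.22767 rad
ρ = (1 − cos θ)/κ = (1 − 0.97419)/0.1359 = 0.18989
z = sin θ / κ = 0.22571/0.1359 = 1.66086
x = ρ cos φ = 0.18989 × cos(295.35°) = 0.08130
y = ρ sin φ = 0.18989 × sin(295.35°) = -0.17160

0.081 -0.172 1.661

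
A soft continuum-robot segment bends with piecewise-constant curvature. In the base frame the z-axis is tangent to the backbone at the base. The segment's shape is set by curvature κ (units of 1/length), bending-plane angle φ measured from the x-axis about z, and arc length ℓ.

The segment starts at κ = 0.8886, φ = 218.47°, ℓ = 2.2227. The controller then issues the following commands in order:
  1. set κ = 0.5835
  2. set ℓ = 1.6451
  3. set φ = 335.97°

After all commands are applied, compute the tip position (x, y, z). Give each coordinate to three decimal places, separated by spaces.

initial: κ=0.8886, φ=218.47°, ℓ=2.2227
cmd 1: set κ=0.5835 → (κ,φ,ℓ)=(0.5835,218.47°,2.2227) → tip=(-0.9789,-0.7778,1.6499)
cmd 2: set ℓ=1.6451 → (κ,φ,ℓ)=(0.5835,218.47°,1.6451) → tip=(-0.5722,-0.4546,1.4038)
cmd 3: set φ=335.97° → (κ,φ,ℓ)=(0.5835,335.97°,1.6451) → tip=(0.6674,-0.2976,1.4038)

0.667 -0.298 1.404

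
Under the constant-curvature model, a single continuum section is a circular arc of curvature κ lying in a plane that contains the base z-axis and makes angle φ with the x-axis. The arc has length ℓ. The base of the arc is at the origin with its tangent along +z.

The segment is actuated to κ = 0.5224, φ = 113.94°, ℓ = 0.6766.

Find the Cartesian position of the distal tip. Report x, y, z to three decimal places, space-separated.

θ = κ·ℓ = 0.5224 × 0.6766 = 0.35346 rad
ρ = (1 − cos θ)/κ = (1 − 0.93818)/0.5224 = 0.11833
z = sin θ / κ = 0.34614/0.5224 = 0.66260
x = ρ cos φ = 0.11833 × cos(113.94°) = -0.04802
y = ρ sin φ = 0.11833 × sin(113.94°) = 0.10815

-0.048 0.108 0.663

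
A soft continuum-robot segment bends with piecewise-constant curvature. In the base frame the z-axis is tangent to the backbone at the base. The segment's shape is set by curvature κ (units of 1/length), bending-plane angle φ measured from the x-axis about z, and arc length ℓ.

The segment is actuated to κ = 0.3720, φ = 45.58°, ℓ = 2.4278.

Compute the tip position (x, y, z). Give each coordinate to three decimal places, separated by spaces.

0.717 0.731 2.111

θ = κ·ℓ = 0.3720 × 2.4278 = 0.90314 rad
ρ = (1 − cos θ)/κ = (1 − 0.61915)/0.3720 = 1.02380
z = sin θ / κ = 0.78528/0.3720 = 2.11096
x = ρ cos φ = 1.02380 × cos(45.58°) = 0.71657
y = ρ sin φ = 1.02380 × sin(45.58°) = 0.73123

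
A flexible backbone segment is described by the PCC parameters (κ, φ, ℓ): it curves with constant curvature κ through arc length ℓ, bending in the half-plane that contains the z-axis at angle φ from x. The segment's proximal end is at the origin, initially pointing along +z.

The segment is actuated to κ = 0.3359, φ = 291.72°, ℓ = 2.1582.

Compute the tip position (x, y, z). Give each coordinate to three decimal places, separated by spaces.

0.277 -0.695 1.974

θ = κ·ℓ = 0.3359 × 2.1582 = 0.72494 rad
ρ = (1 − cos θ)/κ = (1 − 0.74854)/0.3359 = 0.74862
z = sin θ / κ = 0.66309/0.3359 = 1.97407
x = ρ cos φ = 0.74862 × cos(291.72°) = 0.27704
y = ρ sin φ = 0.74862 × sin(291.72°) = -0.69547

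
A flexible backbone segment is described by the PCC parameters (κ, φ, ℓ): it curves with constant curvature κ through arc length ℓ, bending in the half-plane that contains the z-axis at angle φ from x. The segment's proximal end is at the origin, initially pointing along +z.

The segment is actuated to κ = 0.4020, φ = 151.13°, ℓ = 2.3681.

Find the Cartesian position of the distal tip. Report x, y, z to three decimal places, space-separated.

-0.915 0.504 2.026

θ = κ·ℓ = 0.4020 × 2.3681 = 0.95198 rad
ρ = (1 − cos θ)/κ = (1 − 0.58007)/0.4020 = 1.04459
z = sin θ / κ = 0.81456/0.4020 = 2.02628
x = ρ cos φ = 1.04459 × cos(151.13°) = -0.91477
y = ρ sin φ = 1.04459 × sin(151.13°) = 0.50435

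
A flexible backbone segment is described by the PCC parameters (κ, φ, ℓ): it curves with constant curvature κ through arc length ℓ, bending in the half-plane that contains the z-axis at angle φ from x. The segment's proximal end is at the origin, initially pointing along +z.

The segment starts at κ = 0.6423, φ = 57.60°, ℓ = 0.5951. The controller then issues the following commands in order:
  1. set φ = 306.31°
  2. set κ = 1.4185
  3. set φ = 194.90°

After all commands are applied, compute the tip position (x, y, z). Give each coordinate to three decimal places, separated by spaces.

-0.229 -0.061 0.527

initial: κ=0.6423, φ=57.60°, ℓ=0.5951
cmd 1: set φ=306.31° → (κ,φ,ℓ)=(0.6423,306.31°,0.5951) → tip=(0.0665,-0.0905,0.5807)
cmd 2: set κ=1.4185 → (κ,φ,ℓ)=(1.4185,306.31°,0.5951) → tip=(0.1401,-0.1907,0.5269)
cmd 3: set φ=194.90° → (κ,φ,ℓ)=(1.4185,194.90°,0.5951) → tip=(-0.2287,-0.0608,0.5269)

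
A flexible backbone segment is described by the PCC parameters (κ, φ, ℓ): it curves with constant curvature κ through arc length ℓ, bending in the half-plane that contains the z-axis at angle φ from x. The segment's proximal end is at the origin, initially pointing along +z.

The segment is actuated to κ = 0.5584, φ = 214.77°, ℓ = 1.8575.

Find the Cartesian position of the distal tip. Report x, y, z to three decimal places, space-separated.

-0.723 -0.502 1.542

θ = κ·ℓ = 0.5584 × 1.8575 = 1.03723 rad
ρ = (1 − cos θ)/κ = (1 − 0.50861)/0.5584 = 0.88000
z = sin θ / κ = 0.86100/0.5584 = 1.54190
x = ρ cos φ = 0.88000 × cos(214.77°) = -0.72287
y = ρ sin φ = 0.88000 × sin(214.77°) = -0.50185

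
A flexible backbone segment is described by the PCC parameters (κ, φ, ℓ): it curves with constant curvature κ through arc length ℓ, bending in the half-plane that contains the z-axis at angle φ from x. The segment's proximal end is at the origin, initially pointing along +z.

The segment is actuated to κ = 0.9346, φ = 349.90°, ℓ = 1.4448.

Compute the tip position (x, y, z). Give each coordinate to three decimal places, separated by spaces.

θ = κ·ℓ = 0.9346 × 1.4448 = 1.35031 rad
ρ = (1 − cos θ)/κ = (1 − 0.21870)/0.9346 = 0.83597
z = sin θ / κ = 0.97579/0.9346 = 1.04407
x = ρ cos φ = 0.83597 × cos(349.90°) = 0.82301
y = ρ sin φ = 0.83597 × sin(349.90°) = -0.14660

0.823 -0.147 1.044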